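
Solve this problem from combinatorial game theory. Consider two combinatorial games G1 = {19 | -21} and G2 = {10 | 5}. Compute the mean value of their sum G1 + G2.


G1 = {19 | -21}, G2 = {10 | 5}
Each is a switch {a | b} with numbers a > b; its mean value is (a + b)/2, and mean value is additive over game sums: m(G1 + G2) = m(G1) + m(G2).
Mean of G1 = (19 + (-21))/2 = -2/2 = -1
Mean of G2 = (10 + (5))/2 = 15/2 = 15/2
Mean of G1 + G2 = -1 + 15/2 = 13/2

13/2


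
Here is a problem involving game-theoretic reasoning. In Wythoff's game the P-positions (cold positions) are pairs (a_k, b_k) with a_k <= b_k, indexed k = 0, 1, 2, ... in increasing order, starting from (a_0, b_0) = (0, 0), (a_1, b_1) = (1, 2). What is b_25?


By Wythoff's theorem, a_k = floor(k * phi) and b_k = floor(k * phi^2) = a_k + k, where phi = (1 + sqrt(5))/2 is the golden ratio.
phi = (1 + sqrt(5))/2 = 1.618034
phi^2 = phi + 1 = 2.618034
k = 25
k * phi^2 = 25 * 2.618034 = 65.450850
b_25 = floor(k * phi^2) = 65 (check: a_25 + k = 40 + 25 = 65)

65


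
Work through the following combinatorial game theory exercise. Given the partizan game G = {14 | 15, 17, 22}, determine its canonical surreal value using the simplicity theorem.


Left options: {14}, max = 14
Right options: {15, 17, 22}, min = 15
All options are numbers and max(Left) < min(Right), so by the simplicity theorem the value is the simplest (earliest-born) number strictly between 14 and 15.
No integer lies strictly between 14 and 15, so the value is the dyadic rational m/2^k in the interval with the smallest k (then m odd); search k = 1, 2, ...:
Denominator 2: 29/2 lies strictly between 14 and 15 -- found.
The simplest number in the interval is 29/2.
Game value = 29/2

29/2


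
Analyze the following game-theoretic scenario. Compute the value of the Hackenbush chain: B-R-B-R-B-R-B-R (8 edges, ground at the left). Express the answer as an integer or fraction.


Edges (from ground): B-R-B-R-B-R-B-R
By Berlekamp's sign-expansion rule, a Blue-Red Hackenbush stalk has the value of the surreal number whose sign sequence is the edge sequence with B -> + and R -> -.
Sign sequence: +-+-+-+-
Trace the sign expansion in the surreal number tree, starting from 0:
Edge 1: B (sign +) -> bounds (0, +inf), value = 1
Edge 2: R (sign -) -> bounds (0, 1), value = 1/2
Edge 3: B (sign +) -> bounds (1/2, 1), value = 3/4
Edge 4: R (sign -) -> bounds (1/2, 3/4), value = 5/8
Edge 5: B (sign +) -> bounds (5/8, 3/4), value = 11/16
Edge 6: R (sign -) -> bounds (5/8, 11/16), value = 21/32
Edge 7: B (sign +) -> bounds (21/32, 11/16), value = 43/64
Edge 8: R (sign -) -> bounds (21/32, 43/64), value = 85/128
Game value = 85/128

85/128


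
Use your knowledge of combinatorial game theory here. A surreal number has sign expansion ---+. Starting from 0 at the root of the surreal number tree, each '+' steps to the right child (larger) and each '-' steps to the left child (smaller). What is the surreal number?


Sign expansion: ---+
Rule: track bounds (lo, hi), initially (-inf, +inf). On '+', the current value becomes lo and we move to the simplest number in (value, hi): value + 1 if hi = +inf, otherwise the midpoint (value + hi)/2. On '-', the current value becomes hi and we move to value - 1 if lo = -inf, otherwise the midpoint (lo + value)/2.
Start at 0.
Step 1: sign = -, move left. Bounds: (-inf, 0). Value = -1
Step 2: sign = -, move left. Bounds: (-inf, -1). Value = -2
Step 3: sign = -, move left. Bounds: (-inf, -2). Value = -3
Step 4: sign = +, move right. Bounds: (-3, -2). Value = -5/2
The surreal number with sign expansion ---+ is -5/2.

-5/2


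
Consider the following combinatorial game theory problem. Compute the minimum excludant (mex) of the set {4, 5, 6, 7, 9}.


Set = {4, 5, 6, 7, 9}
0 is NOT in the set. This is the mex.
mex = 0

0


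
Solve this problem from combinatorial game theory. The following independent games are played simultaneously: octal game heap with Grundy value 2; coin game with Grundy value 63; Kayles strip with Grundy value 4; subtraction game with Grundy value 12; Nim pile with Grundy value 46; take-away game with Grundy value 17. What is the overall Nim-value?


By the Sprague-Grundy theorem, the Grundy value of a sum of games is the XOR of individual Grundy values.
octal game heap: Grundy value = 2. Running XOR: 0 XOR 2 = 2
coin game: Grundy value = 63. Running XOR: 2 XOR 63 = 61
Kayles strip: Grundy value = 4. Running XOR: 61 XOR 4 = 57
subtraction game: Grundy value = 12. Running XOR: 57 XOR 12 = 53
Nim pile: Grundy value = 46. Running XOR: 53 XOR 46 = 27
take-away game: Grundy value = 17. Running XOR: 27 XOR 17 = 10
The combined Grundy value is 10.

10


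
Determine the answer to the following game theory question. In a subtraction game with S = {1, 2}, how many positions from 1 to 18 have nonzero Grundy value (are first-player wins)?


Subtraction set S = {1, 2}, so G(n) = n mod 3.
G(n) = 0 when n is a multiple of 3.
Multiples of 3 in [1, 18]: 6
N-positions (nonzero Grundy) = 18 - 6 = 12

12


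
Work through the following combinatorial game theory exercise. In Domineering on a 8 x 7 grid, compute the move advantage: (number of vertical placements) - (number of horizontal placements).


Board is 8 x 7 (rows x cols).
Left (vertical) placements: (rows-1) * cols = 7 * 7 = 49
Right (horizontal) placements: rows * (cols-1) = 8 * 6 = 48
Advantage = Left - Right = 49 - 48 = 1

1


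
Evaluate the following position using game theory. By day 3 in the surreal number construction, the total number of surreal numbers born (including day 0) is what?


Day 0: {|} = 0 is born. Count = 1.
Day n: the number of surreal numbers born by day n is 2^(n+1) - 1.
By day 0: 2^1 - 1 = 1
By day 1: 2^2 - 1 = 3
By day 2: 2^3 - 1 = 7
By day 3: 2^4 - 1 = 15
By day 3: 15 surreal numbers.

15


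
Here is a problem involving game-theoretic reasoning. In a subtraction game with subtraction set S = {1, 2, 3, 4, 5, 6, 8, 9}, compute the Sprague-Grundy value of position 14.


The subtraction set is S = {1, 2, 3, 4, 5, 6, 8, 9}.
G(k) = mex{ G(k - s) : s in S, s <= k }. We compute iteratively: G(0) = 0.
G(1) = mex({0}) = 1
G(2) = mex({0, 1}) = 2
G(3) = mex({0, 1, 2}) = 3
G(4) = mex({0, 1, 2, 3}) = 4
G(5) = mex({0, 1, 2, 3, 4}) = 5
G(6) = mex({0, 1, 2, 3, 4, 5}) = 6
G(7) = mex({1, 2, 3, 4, 5, 6}) = 0
G(8) = mex({0, 2, 3, 4, 5, 6}) = 1
G(9) = mex({0, 1, 3, 4, 5, 6}) = 2
G(10) = mex({0, 1, 2, 4, 5, 6}) = 3
G(11) = mex({0, 1, 2, 3, 5, 6}) = 4
G(12) = mex({0, 1, 2, 3, 4, 6}) = 5
G(13) = mex({0, 1, 2, 3, 4, 5}) = 6
G(14) = mex({1, 2, 3, 4, 5, 6}) = 0
Therefore G(14) = 0.

0


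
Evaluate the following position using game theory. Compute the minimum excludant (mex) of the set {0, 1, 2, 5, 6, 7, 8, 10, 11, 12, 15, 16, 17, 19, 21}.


Set = {0, 1, 2, 5, 6, 7, 8, 10, 11, 12, 15, 16, 17, 19, 21}
0 is in the set.
1 is in the set.
2 is in the set.
3 is NOT in the set. This is the mex.
mex = 3

3


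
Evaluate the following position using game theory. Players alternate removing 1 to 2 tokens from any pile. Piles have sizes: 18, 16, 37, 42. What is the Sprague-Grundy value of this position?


Subtraction set: {1, 2}
For this subtraction set, G(n) = n mod 3 (period = max + 1 = 3).
Pile 1 (size 18): G(18) = 18 mod 3 = 0
Pile 2 (size 16): G(16) = 16 mod 3 = 1
Pile 3 (size 37): G(37) = 37 mod 3 = 1
Pile 4 (size 42): G(42) = 42 mod 3 = 0
Total Grundy value = XOR of all: 0 XOR 1 XOR 1 XOR 0 = 0

0


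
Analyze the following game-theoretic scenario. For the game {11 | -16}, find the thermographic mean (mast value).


Game = {11 | -16}, a switch {a | b} with numbers a > b.
Its thermograph has left wall a - t and right wall b + t, which meet at t = (a - b)/2, where both equal (a + b)/2. So the mast (mean value) is at (a + b)/2.
Mean = (11 + (-16))/2 = -5/2 = -5/2

-5/2


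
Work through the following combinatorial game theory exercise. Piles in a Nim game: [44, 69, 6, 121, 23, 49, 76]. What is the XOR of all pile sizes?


We need the XOR (exclusive or) of all pile sizes.
After XOR-ing pile 1 (size 44): 0 XOR 44 = 44
After XOR-ing pile 2 (size 69): 44 XOR 69 = 105
After XOR-ing pile 3 (size 6): 105 XOR 6 = 111
After XOR-ing pile 4 (size 121): 111 XOR 121 = 22
After XOR-ing pile 5 (size 23): 22 XOR 23 = 1
After XOR-ing pile 6 (size 49): 1 XOR 49 = 48
After XOR-ing pile 7 (size 76): 48 XOR 76 = 124
The Nim-value of this position is 124.

124


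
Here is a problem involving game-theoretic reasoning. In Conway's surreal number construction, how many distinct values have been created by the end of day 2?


Day 0: {|} = 0 is born. Count = 1.
Day n: the number of surreal numbers born by day n is 2^(n+1) - 1.
By day 0: 2^1 - 1 = 1
By day 1: 2^2 - 1 = 3
By day 2: 2^3 - 1 = 7
By day 2: 7 surreal numbers.

7


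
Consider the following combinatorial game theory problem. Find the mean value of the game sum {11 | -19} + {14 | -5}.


G1 = {11 | -19}, G2 = {14 | -5}
Each is a switch {a | b} with numbers a > b; its mean value is (a + b)/2, and mean value is additive over game sums: m(G1 + G2) = m(G1) + m(G2).
Mean of G1 = (11 + (-19))/2 = -8/2 = -4
Mean of G2 = (14 + (-5))/2 = 9/2 = 9/2
Mean of G1 + G2 = -4 + 9/2 = 1/2

1/2


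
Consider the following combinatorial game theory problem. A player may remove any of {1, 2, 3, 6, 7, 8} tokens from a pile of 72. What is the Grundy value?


The subtraction set is S = {1, 2, 3, 6, 7, 8}.
G(k) = mex{ G(k - s) : s in S, s <= k }. We compute iteratively: G(0) = 0.
G(1) = mex({0}) = 1
G(2) = mex({0, 1}) = 2
G(3) = mex({0, 1, 2}) = 3
G(4) = mex({1, 2, 3}) = 0
G(5) = mex({0, 2, 3}) = 1
G(6) = mex({0, 1, 3}) = 2
G(7) = mex({0, 1, 2}) = 3
G(8) = mex({0, 1, 2, 3}) = 4
G(9) = mex({1, 2, 3, 4}) = 0
G(10) = mex({0, 2, 3, 4}) = 1
G(11) = mex({0, 1, 3, 4}) = 2
G(12) = mex({0, 1, 2}) = 3
G(13) = mex({1, 2, 3}) = 0
G(14) = mex({0, 2, 3, 4}) = 1
G(15) = mex({0, 1, 3, 4}) = 2
G(16) = mex({0, 1, 2, 4}) = 3
Observe that G(9)..G(16) = 0, 1, 2, 3, 0, 1, 2, 3 repeats G(0)..G(7) = 0, 1, 2, 3, 0, 1, 2, 3.
For k >= max(S) = 8, G(k) is determined by the previous 8 values G(k-8)..G(k-1); a window of 8 consecutive values has recurred shifted by 9, so by induction G(k + 9) = G(k) for all k >= 0: the sequence is periodic from the start with period 9.
One period: G(0..8) = 0, 1, 2, 3, 0, 1, 2, 3, 4.
72 mod 9 = 0, so G(72) = G(0) = 0.

0


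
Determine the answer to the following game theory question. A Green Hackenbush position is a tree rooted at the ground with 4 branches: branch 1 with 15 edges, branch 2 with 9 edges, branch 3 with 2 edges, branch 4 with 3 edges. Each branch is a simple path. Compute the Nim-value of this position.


The tree has 4 branches from the ground vertex.
In Green Hackenbush, the Nim-value of a simple path of length k is k.
Branch 1: length 15, Nim-value = 15
Branch 2: length 9, Nim-value = 9
Branch 3: length 2, Nim-value = 2
Branch 4: length 3, Nim-value = 3
Total Nim-value = XOR of all branch values:
0 XOR 15 = 15
15 XOR 9 = 6
6 XOR 2 = 4
4 XOR 3 = 7
Nim-value of the tree = 7

7


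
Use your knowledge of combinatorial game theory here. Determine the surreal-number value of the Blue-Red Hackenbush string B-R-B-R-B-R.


Edges (from ground): B-R-B-R-B-R
By Berlekamp's sign-expansion rule, a Blue-Red Hackenbush stalk has the value of the surreal number whose sign sequence is the edge sequence with B -> + and R -> -.
Sign sequence: +-+-+-
Trace the sign expansion in the surreal number tree, starting from 0:
Edge 1: B (sign +) -> bounds (0, +inf), value = 1
Edge 2: R (sign -) -> bounds (0, 1), value = 1/2
Edge 3: B (sign +) -> bounds (1/2, 1), value = 3/4
Edge 4: R (sign -) -> bounds (1/2, 3/4), value = 5/8
Edge 5: B (sign +) -> bounds (5/8, 3/4), value = 11/16
Edge 6: R (sign -) -> bounds (5/8, 11/16), value = 21/32
Game value = 21/32

21/32


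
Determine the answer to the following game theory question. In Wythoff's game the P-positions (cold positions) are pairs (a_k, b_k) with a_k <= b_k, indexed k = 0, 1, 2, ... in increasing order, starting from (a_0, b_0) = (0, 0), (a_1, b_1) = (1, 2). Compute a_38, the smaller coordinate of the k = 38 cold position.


By Wythoff's theorem, a_k = floor(k * phi) and b_k = floor(k * phi^2) = a_k + k, where phi = (1 + sqrt(5))/2 is the golden ratio.
phi = (1 + sqrt(5))/2 = 1.618034
k = 38
k * phi = 38 * 1.618034 = 61.485292
a_38 = floor(k * phi) = 61

61


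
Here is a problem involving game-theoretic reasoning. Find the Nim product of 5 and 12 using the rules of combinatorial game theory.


Nim multiplication is bilinear over XOR: (u XOR v) * w = (u*w) XOR (v*w).
So we split each operand into its bit components and XOR the pairwise Nim products.
5 = 1 + 4 (as XOR of powers of 2).
12 = 4 + 8 (as XOR of powers of 2).
Using the standard Nim-product table on single bits:
  2*2 = 3,   2*4 = 8,   2*8 = 12,
  4*4 = 6,   4*8 = 11,  8*8 = 13,
and  1*x = x (identity), k*l = l*k (commutative).
Pairwise Nim products:
  1 * 4 = 4
  1 * 8 = 8
  4 * 4 = 6
  4 * 8 = 11
XOR them: 4 XOR 8 XOR 6 XOR 11 = 1.
Result: 5 * 12 = 1 (in Nim).

1


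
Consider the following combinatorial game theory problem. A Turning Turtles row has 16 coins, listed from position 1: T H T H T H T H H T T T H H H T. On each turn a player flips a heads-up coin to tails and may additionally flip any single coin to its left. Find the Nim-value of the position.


Coins: T H T H T H T H H T T T H H H T
Key fact: a single head at position k behaves exactly like a Nim heap of size k (turning it to T and optionally flipping a coin at j < k corresponds to moving the heap from k to j, or to 0), and heads combine as a disjunctive sum (two heads at the same place would cancel, matching j XOR j = 0). So the Nim-value is the XOR of the 1-indexed positions of the heads.
Face-up positions (1-indexed): [2, 4, 6, 8, 9, 13, 14, 15]
XOR 0 with 2: 0 XOR 2 = 2
XOR 2 with 4: 2 XOR 4 = 6
XOR 6 with 6: 6 XOR 6 = 0
XOR 0 with 8: 0 XOR 8 = 8
XOR 8 with 9: 8 XOR 9 = 1
XOR 1 with 13: 1 XOR 13 = 12
XOR 12 with 14: 12 XOR 14 = 2
XOR 2 with 15: 2 XOR 15 = 13
Nim-value = 13

13


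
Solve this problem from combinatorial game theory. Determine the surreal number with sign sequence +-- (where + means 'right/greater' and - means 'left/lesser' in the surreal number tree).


Sign expansion: +--
Rule: track bounds (lo, hi), initially (-inf, +inf). On '+', the current value becomes lo and we move to the simplest number in (value, hi): value + 1 if hi = +inf, otherwise the midpoint (value + hi)/2. On '-', the current value becomes hi and we move to value - 1 if lo = -inf, otherwise the midpoint (lo + value)/2.
Start at 0.
Step 1: sign = +, move right. Bounds: (0, +inf). Value = 1
Step 2: sign = -, move left. Bounds: (0, 1). Value = 1/2
Step 3: sign = -, move left. Bounds: (0, 1/2). Value = 1/4
The surreal number with sign expansion +-- is 1/4.

1/4


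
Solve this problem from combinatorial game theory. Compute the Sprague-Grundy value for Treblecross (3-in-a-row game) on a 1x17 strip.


Treblecross: place X on empty cells; 3-in-a-row wins.
Playing within two cells of an existing X lets the opponent win at once, so sensible play treats the cells i-2..i+2 around each X as dead. The player left with no safe cell loses, so this is a normal-play take-away game on strips of safe cells.
Placing X at cell i (0-indexed) of a strip of k safe cells leaves independent strips of sizes max(0, i-2) and max(0, k-i-3). Hence G(k) = mex{ G(max(0,i-2)) XOR G(max(0,k-i-3)) : 0 <= i < k }, with G(0) = 0.
G(1): splits (0,0):0^0=0 -> mex({0}) = 1
G(2): splits (0,0):0^0=0 -> mex({0}) = 1
G(3): splits (0,0):0^0=0 -> mex({0}) = 1
G(4): splits (0,1):0^1=1 (0,0):0^0=0 -> mex({0, 1}) = 2
G(5): splits (0,2):0^1=1 (0,1):0^1=1 (0,0):0^0=0 -> mex({0, 1}) = 2
G(6) = mex({1}) = 0
G(7) = mex({0, 1, 2}) = 3
G(8) = mex({0, 1, 2}) = 3
G(9) = mex({0, 2}) = 1
G(10) = mex({0, 2, 3}) = 1
G(11) = mex({0, 3}) = 1
G(12) = mex({1, 3}) = 0
G(13) = mex({0, 1, 2, 3}) = 4
G(14) = mex({0, 1, 2}) = 3
G(15) = mex({0, 1, 2}) = 3
G(16) = mex({0, 1, 2, 4}) = 3
G(17) = mex({0, 1, 3, 4}) = 2
Therefore G(17) = 2.

2


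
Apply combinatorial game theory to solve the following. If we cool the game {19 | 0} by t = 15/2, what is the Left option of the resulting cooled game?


Original game: {19 | 0} (a switch {a | b} with a > b).
Cooling by t (for t below the temperature (a - b)/2 = 19/2) taxes each move by t: {a | b} cooled by t is {a - t | b + t}.
Cooling amount: t = 15/2
Cooled Left option: 19 - 15/2 = 23/2
Cooled Right option: 0 + 15/2 = 15/2
Cooled game: {23/2 | 15/2}
Left option = 23/2

23/2


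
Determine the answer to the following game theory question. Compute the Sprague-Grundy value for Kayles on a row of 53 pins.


Kayles: a move removes 1 or 2 adjacent pins from a contiguous row.
Removing pins from a row of k leaves two independent rows (a, b) with a + b = k - 1 (one pin) or a + b = k - 2 (two pins); an end removal gives a = 0.
By Sprague-Grundy, G(k) = mex{ G(a) XOR G(b) } over all these splits. G(0) = 0.
G(1): splits (0,0):0^0=0 -> mex({0}) = 1
G(2): splits (0,1):0^1=1 (0,0):0^0=0 -> mex({0, 1}) = 2
G(3): splits (0,2):0^2=2 (1,1):1^1=0 (0,1):0^1=1 -> mex({0, 1, 2}) = 3
G(4): splits (0,3):0^3=3 (1,2):1^2=3 (0,2):0^2=2 (1,1):1^1=0 -> mex({0, 2, 3}) = 1
G(5): splits (0,4):0^1=1 (1,3):1^3=2 (2,2):2^2=0 (0,3):0^3=3 (1,2):1^2=3 -> mex({0, 1, 2, 3}) = 4
G(6) = mex({0, 1, 2, 4}) = 3
G(7) = mex({0, 1, 3, 4, 5}) = 2
G(8) = mex({0, 2, 3, 5, 6}) = 1
G(9) = mex({0, 1, 2, 3, 6, 7}) = 4
G(10) = mex({0, 1, 3, 4, 5, 7}) = 2
G(11) = mex({0, 1, 2, 3, 4, 5}) = 6
G(12) = mex({0, 1, 2, 3, 5, 6, 7}) = 4
G(13) = mex({0, 2, 3, 4, 6, 7}) = 1
G(14) = mex({0, 1, 4, 5, 6, 7}) = 2
G(15) = mex({0, 1, 2, 3, 4, 5, 6}) = 7
G(16) = mex({0, 2, 3, 5, 6, 7}) = 1
G(17) = mex({0, 1, 2, 3, 5, 6, 7}) = 4
G(18) = mex({0, 1, 2, 4, 5, 6}) = 3
G(19) = mex({0, 1, 3, 4, 5, 7}) = 2
G(20) = mex({0, 2, 3, 4, 5, 6, 7}) = 1
G(21) = mex({0, 1, 2, 3, 5, 6, 7}) = 4
G(22) = mex({0, 1, 2, 3, 4, 5, 7}) = 6
G(23) = mex({0, 1, 2, 3, 4, 5, 6}) = 7
G(24) = mex({0, 1, 2, 3, 5, 6, 7}) = 4
G(25) = mex({0, 2, 3, 4, 6, 7}) = 1
G(26) = mex({0, 1, 3, 4, 5, 6, 7}) = 2
G(27) = mex({0, 1, 2, 3, 4, 5, 6, 7}) = 8
G(28) = mex({0, 1, 2, 3, 4, 6, 7, 8}) = 5
G(29) = mex({0, 1, 2, 3, 5, 6, 7, 8, 9}) = 4
G(30) = mex({0, 1, 2, 3, 4, 5, 6, 9, 10}) = 7
G(31) = mex({0, 1, 3, 4, 5, 7, 10, 11}) = 2
G(32) = mex({0, 2, 3, 4, 5, 6, 7, 9, 11}) = 1
G(33) = mex({0, 1, 2, 3, 4, 5, 6, 7, 9, 12}) = 8
G(34) = mex({0, 1, 2, 3, 4, 5, 7, 8, 11, 12}) = 6
G(35) = mex({0, 1, 2, 3, 4, 5, 6, 8, 9, 10, 11}) = 7
G(36) = mex({0, 1, 2, 3, 5, 6, 7, 9, 10}) = 4
G(37) = mex({0, 2, 3, 4, 6, 7, 9, 10, 11, 12}) = 1
G(38) = mex({0, 1, 3, 4, 5, 6, 7, 9, 10, 11, 12}) = 2
G(39) = mex({0, 1, 2, 4, 5, 6, 7, 9, 10, 12, 14}) = 3
G(40) = mex({0, 2, 3, 4, 6, 7, 11, 12, 14}) = 1
G(41) = mex({0, 1, 2, 3, 5, 6, 7, 9, 10, 11, 12}) = 4
G(42) = mex({0, 1, 2, 3, 4, 5, 6, 9, 10}) = 7
G(43) = mex({0, 1, 3, 4, 5, 7, 9, 10, 12, 15}) = 2
G(44) = mex({0, 2, 3, 4, 5, 6, 7, 9, 10, 12, 15}) = 1
G(45) = mex({0, 1, 2, 3, 4, 5, 6, 7, 9, 10, 12, 14}) = 8
G(46) = mex({0, 1, 3, 4, 5, 7, 8, 11, 12, 14}) = 2
G(47) = mex({0, 1, 2, 3, 4, 5, 6, 8, 9, 10, 11, 12}) = 7
G(48) = mex({0, 1, 2, 3, 5, 6, 7, 9, 10}) = 4
G(49) = mex({0, 2, 3, 4, 6, 7, 9, 10, 11, 12, 15}) = 1
G(50) = mex({0, 1, 4, 5, 6, 7, 9, 11, 12, 14, 15}) = 2
G(51) = mex({0, 1, 2, 3, 4, 5, 6, 7, 9, 12, 14, 15}) = 8
G(52) = mex({0, 2, 3, 4, 5, 6, 7, 8, 11, 12, 15}) = 1
G(53) = mex({0, 1, 2, 3, 5, 6, 7, 8, 9, 10, 11, 12}) = 4
Therefore G(53) = 4.

4


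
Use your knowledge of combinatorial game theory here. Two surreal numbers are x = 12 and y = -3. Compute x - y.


x = 12, y = -3
x - y = 12 - -3 = 15

15


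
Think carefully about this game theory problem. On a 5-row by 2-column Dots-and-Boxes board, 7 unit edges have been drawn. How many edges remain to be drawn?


Grid: 5 x 2 boxes, i.e. 6 rows and 3 columns of dots.
Horizontal edges: (rows + 1) * cols = 6 * 2 = 12
Vertical edges: rows * (cols + 1) = 5 * 3 = 15
Total edges: 12 + 15 = 27
Edges drawn: 7
Remaining: 27 - 7 = 20

20


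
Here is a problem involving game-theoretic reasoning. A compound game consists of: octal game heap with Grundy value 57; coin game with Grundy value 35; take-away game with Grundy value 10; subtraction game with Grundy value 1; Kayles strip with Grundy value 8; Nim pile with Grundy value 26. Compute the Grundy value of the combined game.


By the Sprague-Grundy theorem, the Grundy value of a sum of games is the XOR of individual Grundy values.
octal game heap: Grundy value = 57. Running XOR: 0 XOR 57 = 57
coin game: Grundy value = 35. Running XOR: 57 XOR 35 = 26
take-away game: Grundy value = 10. Running XOR: 26 XOR 10 = 16
subtraction game: Grundy value = 1. Running XOR: 16 XOR 1 = 17
Kayles strip: Grundy value = 8. Running XOR: 17 XOR 8 = 25
Nim pile: Grundy value = 26. Running XOR: 25 XOR 26 = 3
The combined Grundy value is 3.

3


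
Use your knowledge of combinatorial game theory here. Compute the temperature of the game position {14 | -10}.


The game is {14 | -10}, a switch {a | b} with numbers a > b.
Cooling {a | b} by t gives {a - t | b + t}, which stops being hot when a - t = b + t, i.e. at t = (a - b)/2. So the temperature of a switch is (a - b)/2.
Temperature = (Left option - Right option) / 2
= (14 - (-10)) / 2
= 24 / 2
= 12

12


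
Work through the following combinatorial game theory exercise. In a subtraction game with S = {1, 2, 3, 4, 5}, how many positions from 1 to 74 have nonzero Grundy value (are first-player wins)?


Subtraction set S = {1, 2, 3, 4, 5}, so G(n) = n mod 6.
G(n) = 0 when n is a multiple of 6.
Multiples of 6 in [1, 74]: 12
N-positions (nonzero Grundy) = 74 - 12 = 62

62


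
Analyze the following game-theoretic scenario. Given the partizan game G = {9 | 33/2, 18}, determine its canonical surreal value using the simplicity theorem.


Left options: {9}, max = 9
Right options: {33/2, 18}, min = 33/2
All options are numbers and max(Left) < min(Right), so by the simplicity theorem the value is the simplest (earliest-born) number strictly between 9 and 33/2.
Integers 10 through 16 all lie strictly between 9 and 33/2.
Among integers, the simplest (lowest birthday = smallest |n|; 0 is born on day 0, +-n on day n) is 10.
No non-integer in the interval can be simpler: if x is a non-integer in the interval, then floor(x) or ceil(x) also lies in the interval (the interval contains an integer), and both are proper prefixes of x's sign expansion, i.e. born earlier. So the game value is 10.
Game value = 10

10


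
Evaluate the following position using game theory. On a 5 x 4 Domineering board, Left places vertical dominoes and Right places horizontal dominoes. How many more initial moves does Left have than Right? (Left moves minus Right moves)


Board is 5 x 4 (rows x cols).
Left (vertical) placements: (rows-1) * cols = 4 * 4 = 16
Right (horizontal) placements: rows * (cols-1) = 5 * 3 = 15
Advantage = Left - Right = 16 - 15 = 1

1


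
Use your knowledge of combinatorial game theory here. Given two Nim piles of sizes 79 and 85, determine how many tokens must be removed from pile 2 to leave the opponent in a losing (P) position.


Piles: 79 and 85
Current XOR: 79 XOR 85 = 26 (non-zero, so this is an N-position).
To make the XOR zero, we need to find a move that balances the piles.
For pile 2 (size 85): target = 85 XOR 26 = 79
We reduce pile 2 from 85 to 79.
Tokens removed: 85 - 79 = 6
Verification: 79 XOR 79 = 0

6


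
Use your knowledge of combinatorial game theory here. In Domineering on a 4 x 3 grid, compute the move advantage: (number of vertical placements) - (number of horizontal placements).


Board is 4 x 3 (rows x cols).
Left (vertical) placements: (rows-1) * cols = 3 * 3 = 9
Right (horizontal) placements: rows * (cols-1) = 4 * 2 = 8
Advantage = Left - Right = 9 - 8 = 1

1


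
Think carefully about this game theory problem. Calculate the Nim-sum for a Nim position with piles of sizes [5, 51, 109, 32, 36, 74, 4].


We need the XOR (exclusive or) of all pile sizes.
After XOR-ing pile 1 (size 5): 0 XOR 5 = 5
After XOR-ing pile 2 (size 51): 5 XOR 51 = 54
After XOR-ing pile 3 (size 109): 54 XOR 109 = 91
After XOR-ing pile 4 (size 32): 91 XOR 32 = 123
After XOR-ing pile 5 (size 36): 123 XOR 36 = 95
After XOR-ing pile 6 (size 74): 95 XOR 74 = 21
After XOR-ing pile 7 (size 4): 21 XOR 4 = 17
The Nim-value of this position is 17.

17


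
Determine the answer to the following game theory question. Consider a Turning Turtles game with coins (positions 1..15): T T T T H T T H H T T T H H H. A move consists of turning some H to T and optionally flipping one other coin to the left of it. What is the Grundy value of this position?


Coins: T T T T H T T H H T T T H H H
Key fact: a single head at position k behaves exactly like a Nim heap of size k (turning it to T and optionally flipping a coin at j < k corresponds to moving the heap from k to j, or to 0), and heads combine as a disjunctive sum (two heads at the same place would cancel, matching j XOR j = 0). So the Nim-value is the XOR of the 1-indexed positions of the heads.
Face-up positions (1-indexed): [5, 8, 9, 13, 14, 15]
XOR 0 with 5: 0 XOR 5 = 5
XOR 5 with 8: 5 XOR 8 = 13
XOR 13 with 9: 13 XOR 9 = 4
XOR 4 with 13: 4 XOR 13 = 9
XOR 9 with 14: 9 XOR 14 = 7
XOR 7 with 15: 7 XOR 15 = 8
Nim-value = 8

8


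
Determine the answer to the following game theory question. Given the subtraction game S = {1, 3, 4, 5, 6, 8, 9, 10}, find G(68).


The subtraction set is S = {1, 3, 4, 5, 6, 8, 9, 10}.
G(k) = mex{ G(k - s) : s in S, s <= k }. We compute iteratively: G(0) = 0.
G(1) = mex({0}) = 1
G(2) = mex({1}) = 0
G(3) = mex({0}) = 1
G(4) = mex({0, 1}) = 2
G(5) = mex({0, 1, 2}) = 3
G(6) = mex({0, 1, 3}) = 2
G(7) = mex({0, 1, 2}) = 3
G(8) = mex({0, 1, 2, 3}) = 4
G(9) = mex({0, 1, 2, 3, 4}) = 5
G(10) = mex({0, 1, 2, 3, 5}) = 4
G(11) = mex({0, 1, 2, 3, 4}) = 5
G(12) = mex({0, 1, 2, 3, 4, 5}) = 6
G(13) = mex({1, 2, 3, 4, 5, 6}) = 0
G(14) = mex({0, 2, 3, 4, 5}) = 1
G(15) = mex({1, 2, 3, 4, 5, 6}) = 0
G(16) = mex({0, 2, 3, 4, 5, 6}) = 1
G(17) = mex({0, 1, 3, 4, 5, 6}) = 2
G(18) = mex({0, 1, 2, 4, 5, 6}) = 3
G(19) = mex({0, 1, 3, 4, 5}) = 2
G(20) = mex({0, 1, 2, 4, 5, 6}) = 3
G(21) = mex({0, 1, 2, 3, 5, 6}) = 4
G(22) = mex({0, 1, 2, 3, 4, 6}) = 5
Observe that G(13)..G(22) = 0, 1, 0, 1, 2, 3, 2, 3, 4, 5 repeats G(0)..G(9) = 0, 1, 0, 1, 2, 3, 2, 3, 4, 5.
For k >= max(S) = 10, G(k) is determined by the previous 10 values G(k-10)..G(k-1); a window of 10 consecutive values has recurred shifted by 13, so by induction G(k + 13) = G(k) for all k >= 0: the sequence is periodic from the start with period 13.
One period: G(0..12) = 0, 1, 0, 1, 2, 3, 2, 3, 4, 5, 4, 5, 6.
68 mod 13 = 3, so G(68) = G(3) = 1.

1


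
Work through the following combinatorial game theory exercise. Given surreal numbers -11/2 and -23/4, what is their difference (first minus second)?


x = -11/2, y = -23/4
Converting to common denominator: 4
x = -22/4, y = -23/4
x - y = -11/2 - -23/4 = 1/4

1/4


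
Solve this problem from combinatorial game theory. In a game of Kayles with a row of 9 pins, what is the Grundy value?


Kayles: a move removes 1 or 2 adjacent pins from a contiguous row.
Removing pins from a row of k leaves two independent rows (a, b) with a + b = k - 1 (one pin) or a + b = k - 2 (two pins); an end removal gives a = 0.
By Sprague-Grundy, G(k) = mex{ G(a) XOR G(b) } over all these splits. G(0) = 0.
G(1): splits (0,0):0^0=0 -> mex({0}) = 1
G(2): splits (0,1):0^1=1 (0,0):0^0=0 -> mex({0, 1}) = 2
G(3): splits (0,2):0^2=2 (1,1):1^1=0 (0,1):0^1=1 -> mex({0, 1, 2}) = 3
G(4): splits (0,3):0^3=3 (1,2):1^2=3 (0,2):0^2=2 (1,1):1^1=0 -> mex({0, 2, 3}) = 1
G(5): splits (0,4):0^1=1 (1,3):1^3=2 (2,2):2^2=0 (0,3):0^3=3 (1,2):1^2=3 -> mex({0, 1, 2, 3}) = 4
G(6) = mex({0, 1, 2, 4}) = 3
G(7) = mex({0, 1, 3, 4, 5}) = 2
G(8) = mex({0, 2, 3, 5, 6}) = 1
G(9) = mex({0, 1, 2, 3, 6, 7}) = 4
Therefore G(9) = 4.

4


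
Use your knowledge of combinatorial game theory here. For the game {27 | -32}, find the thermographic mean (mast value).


Game = {27 | -32}, a switch {a | b} with numbers a > b.
Its thermograph has left wall a - t and right wall b + t, which meet at t = (a - b)/2, where both equal (a + b)/2. So the mast (mean value) is at (a + b)/2.
Mean = (27 + (-32))/2 = -5/2 = -5/2

-5/2


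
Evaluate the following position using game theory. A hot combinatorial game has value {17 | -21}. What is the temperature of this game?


The game is {17 | -21}, a switch {a | b} with numbers a > b.
Cooling {a | b} by t gives {a - t | b + t}, which stops being hot when a - t = b + t, i.e. at t = (a - b)/2. So the temperature of a switch is (a - b)/2.
Temperature = (Left option - Right option) / 2
= (17 - (-21)) / 2
= 38 / 2
= 19

19


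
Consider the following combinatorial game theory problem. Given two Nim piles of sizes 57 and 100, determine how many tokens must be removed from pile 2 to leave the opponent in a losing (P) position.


Piles: 57 and 100
Current XOR: 57 XOR 100 = 93 (non-zero, so this is an N-position).
To make the XOR zero, we need to find a move that balances the piles.
For pile 2 (size 100): target = 100 XOR 93 = 57
We reduce pile 2 from 100 to 57.
Tokens removed: 100 - 57 = 43
Verification: 57 XOR 57 = 0

43


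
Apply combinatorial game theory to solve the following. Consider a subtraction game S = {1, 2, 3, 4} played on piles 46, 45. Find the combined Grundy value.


Subtraction set: {1, 2, 3, 4}
For this subtraction set, G(n) = n mod 5 (period = max + 1 = 5).
Pile 1 (size 46): G(46) = 46 mod 5 = 1
Pile 2 (size 45): G(45) = 45 mod 5 = 0
Total Grundy value = XOR of all: 1 XOR 0 = 1

1


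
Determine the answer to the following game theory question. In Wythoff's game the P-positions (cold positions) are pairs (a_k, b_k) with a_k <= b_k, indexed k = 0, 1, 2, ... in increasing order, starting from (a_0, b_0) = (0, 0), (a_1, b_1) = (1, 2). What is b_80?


By Wythoff's theorem, a_k = floor(k * phi) and b_k = floor(k * phi^2) = a_k + k, where phi = (1 + sqrt(5))/2 is the golden ratio.
phi = (1 + sqrt(5))/2 = 1.618034
phi^2 = phi + 1 = 2.618034
k = 80
k * phi^2 = 80 * 2.618034 = 209.442719
b_80 = floor(k * phi^2) = 209 (check: a_80 + k = 129 + 80 = 209)

209


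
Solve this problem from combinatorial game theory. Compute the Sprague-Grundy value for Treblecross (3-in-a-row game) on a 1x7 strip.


Treblecross: place X on empty cells; 3-in-a-row wins.
Playing within two cells of an existing X lets the opponent win at once, so sensible play treats the cells i-2..i+2 around each X as dead. The player left with no safe cell loses, so this is a normal-play take-away game on strips of safe cells.
Placing X at cell i (0-indexed) of a strip of k safe cells leaves independent strips of sizes max(0, i-2) and max(0, k-i-3). Hence G(k) = mex{ G(max(0,i-2)) XOR G(max(0,k-i-3)) : 0 <= i < k }, with G(0) = 0.
G(1): splits (0,0):0^0=0 -> mex({0}) = 1
G(2): splits (0,0):0^0=0 -> mex({0}) = 1
G(3): splits (0,0):0^0=0 -> mex({0}) = 1
G(4): splits (0,1):0^1=1 (0,0):0^0=0 -> mex({0, 1}) = 2
G(5): splits (0,2):0^1=1 (0,1):0^1=1 (0,0):0^0=0 -> mex({0, 1}) = 2
G(6) = mex({1}) = 0
G(7) = mex({0, 1, 2}) = 3
Therefore G(7) = 3.

3


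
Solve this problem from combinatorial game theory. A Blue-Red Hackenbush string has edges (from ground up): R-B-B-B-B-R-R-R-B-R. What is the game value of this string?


Edges (from ground): R-B-B-B-B-R-R-R-B-R
By Berlekamp's sign-expansion rule, a Blue-Red Hackenbush stalk has the value of the surreal number whose sign sequence is the edge sequence with B -> + and R -> -.
Sign sequence: -++++---+-
Trace the sign expansion in the surreal number tree, starting from 0:
Edge 1: R (sign -) -> bounds (-inf, 0), value = -1
Edge 2: B (sign +) -> bounds (-1, 0), value = -1/2
Edge 3: B (sign +) -> bounds (-1/2, 0), value = -1/4
Edge 4: B (sign +) -> bounds (-1/4, 0), value = -1/8
Edge 5: B (sign +) -> bounds (-1/8, 0), value = -1/16
Edge 6: R (sign -) -> bounds (-1/8, -1/16), value = -3/32
Edge 7: R (sign -) -> bounds (-1/8, -3/32), value = -7/64
Edge 8: R (sign -) -> bounds (-1/8, -7/64), value = -15/128
Edge 9: B (sign +) -> bounds (-15/128, -7/64), value = -29/256
Edge 10: R (sign -) -> bounds (-15/128, -29/256), value = -59/512
Game value = -59/512

-59/512


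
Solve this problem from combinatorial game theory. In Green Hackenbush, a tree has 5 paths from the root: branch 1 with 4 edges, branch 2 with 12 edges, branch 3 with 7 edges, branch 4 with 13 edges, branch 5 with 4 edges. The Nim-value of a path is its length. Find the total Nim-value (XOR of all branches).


The tree has 5 branches from the ground vertex.
In Green Hackenbush, the Nim-value of a simple path of length k is k.
Branch 1: length 4, Nim-value = 4
Branch 2: length 12, Nim-value = 12
Branch 3: length 7, Nim-value = 7
Branch 4: length 13, Nim-value = 13
Branch 5: length 4, Nim-value = 4
Total Nim-value = XOR of all branch values:
0 XOR 4 = 4
4 XOR 12 = 8
8 XOR 7 = 15
15 XOR 13 = 2
2 XOR 4 = 6
Nim-value of the tree = 6

6


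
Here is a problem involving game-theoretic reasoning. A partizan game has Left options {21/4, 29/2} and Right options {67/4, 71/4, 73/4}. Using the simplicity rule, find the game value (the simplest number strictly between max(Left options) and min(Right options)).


Left options: {21/4, 29/2}, max = 29/2
Right options: {67/4, 71/4, 73/4}, min = 67/4
All options are numbers and max(Left) < min(Right), so by the simplicity theorem the value is the simplest (earliest-born) number strictly between 29/2 and 67/4.
Integers 15 through 16 all lie strictly between 29/2 and 67/4.
Among integers, the simplest (lowest birthday = smallest |n|; 0 is born on day 0, +-n on day n) is 15.
No non-integer in the interval can be simpler: if x is a non-integer in the interval, then floor(x) or ceil(x) also lies in the interval (the interval contains an integer), and both are proper prefixes of x's sign expansion, i.e. born earlier. So the game value is 15.
Game value = 15

15


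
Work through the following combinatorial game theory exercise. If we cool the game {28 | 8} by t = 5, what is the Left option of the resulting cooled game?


Original game: {28 | 8} (a switch {a | b} with a > b).
Cooling by t (for t below the temperature (a - b)/2 = 10) taxes each move by t: {a | b} cooled by t is {a - t | b + t}.
Cooling amount: t = 5
Cooled Left option: 28 - 5 = 23
Cooled Right option: 8 + 5 = 13
Cooled game: {23 | 13}
Left option = 23

23


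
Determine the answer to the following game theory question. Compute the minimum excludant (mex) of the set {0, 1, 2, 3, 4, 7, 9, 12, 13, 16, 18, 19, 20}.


Set = {0, 1, 2, 3, 4, 7, 9, 12, 13, 16, 18, 19, 20}
0 is in the set.
1 is in the set.
2 is in the set.
3 is in the set.
4 is in the set.
5 is NOT in the set. This is the mex.
mex = 5

5


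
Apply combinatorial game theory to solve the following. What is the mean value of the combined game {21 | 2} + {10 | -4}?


G1 = {21 | 2}, G2 = {10 | -4}
Each is a switch {a | b} with numbers a > b; its mean value is (a + b)/2, and mean value is additive over game sums: m(G1 + G2) = m(G1) + m(G2).
Mean of G1 = (21 + (2))/2 = 23/2 = 23/2
Mean of G2 = (10 + (-4))/2 = 6/2 = 3
Mean of G1 + G2 = 23/2 + 3 = 29/2

29/2


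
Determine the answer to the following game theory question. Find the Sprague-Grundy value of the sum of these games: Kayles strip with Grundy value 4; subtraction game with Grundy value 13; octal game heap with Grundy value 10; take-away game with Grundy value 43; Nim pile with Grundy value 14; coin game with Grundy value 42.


By the Sprague-Grundy theorem, the Grundy value of a sum of games is the XOR of individual Grundy values.
Kayles strip: Grundy value = 4. Running XOR: 0 XOR 4 = 4
subtraction game: Grundy value = 13. Running XOR: 4 XOR 13 = 9
octal game heap: Grundy value = 10. Running XOR: 9 XOR 10 = 3
take-away game: Grundy value = 43. Running XOR: 3 XOR 43 = 40
Nim pile: Grundy value = 14. Running XOR: 40 XOR 14 = 38
coin game: Grundy value = 42. Running XOR: 38 XOR 42 = 12
The combined Grundy value is 12.

12


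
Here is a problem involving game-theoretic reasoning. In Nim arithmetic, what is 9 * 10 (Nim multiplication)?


Nim multiplication is bilinear over XOR: (u XOR v) * w = (u*w) XOR (v*w).
So we split each operand into its bit components and XOR the pairwise Nim products.
9 = 1 + 8 (as XOR of powers of 2).
10 = 2 + 8 (as XOR of powers of 2).
Using the standard Nim-product table on single bits:
  2*2 = 3,   2*4 = 8,   2*8 = 12,
  4*4 = 6,   4*8 = 11,  8*8 = 13,
and  1*x = x (identity), k*l = l*k (commutative).
Pairwise Nim products:
  1 * 2 = 2
  1 * 8 = 8
  8 * 2 = 12
  8 * 8 = 13
XOR them: 2 XOR 8 XOR 12 XOR 13 = 11.
Result: 9 * 10 = 11 (in Nim).

11


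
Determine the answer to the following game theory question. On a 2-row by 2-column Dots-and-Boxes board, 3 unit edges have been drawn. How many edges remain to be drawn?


Grid: 2 x 2 boxes, i.e. 3 rows and 3 columns of dots.
Horizontal edges: (rows + 1) * cols = 3 * 2 = 6
Vertical edges: rows * (cols + 1) = 2 * 3 = 6
Total edges: 6 + 6 = 12
Edges drawn: 3
Remaining: 12 - 3 = 9

9


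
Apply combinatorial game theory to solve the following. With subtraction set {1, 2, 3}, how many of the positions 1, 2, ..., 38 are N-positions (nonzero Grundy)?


Subtraction set S = {1, 2, 3}, so G(n) = n mod 4.
G(n) = 0 when n is a multiple of 4.
Multiples of 4 in [1, 38]: 9
N-positions (nonzero Grundy) = 38 - 9 = 29

29


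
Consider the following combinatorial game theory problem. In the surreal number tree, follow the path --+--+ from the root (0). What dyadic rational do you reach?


Sign expansion: --+--+
Rule: track bounds (lo, hi), initially (-inf, +inf). On '+', the current value becomes lo and we move to the simplest number in (value, hi): value + 1 if hi = +inf, otherwise the midpoint (value + hi)/2. On '-', the current value becomes hi and we move to value - 1 if lo = -inf, otherwise the midpoint (lo + value)/2.
Start at 0.
Step 1: sign = -, move left. Bounds: (-inf, 0). Value = -1
Step 2: sign = -, move left. Bounds: (-inf, -1). Value = -2
Step 3: sign = +, move right. Bounds: (-2, -1). Value = -3/2
Step 4: sign = -, move left. Bounds: (-2, -3/2). Value = -7/4
Step 5: sign = -, move left. Bounds: (-2, -7/4). Value = -15/8
Step 6: sign = +, move right. Bounds: (-15/8, -7/4). Value = -29/16
The surreal number with sign expansion --+--+ is -29/16.

-29/16


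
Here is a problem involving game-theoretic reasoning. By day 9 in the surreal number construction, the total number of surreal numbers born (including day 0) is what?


Day 0: {|} = 0 is born. Count = 1.
Day n: the number of surreal numbers born by day n is 2^(n+1) - 1.
By day 0: 2^1 - 1 = 1
By day 1: 2^2 - 1 = 3
By day 2: 2^3 - 1 = 7
By day 3: 2^4 - 1 = 15
By day 4: 2^5 - 1 = 31
By day 5: 2^6 - 1 = 63
By day 6: 2^7 - 1 = 127
By day 7: 2^8 - 1 = 255
By day 8: 2^9 - 1 = 511
By day 9: 2^10 - 1 = 1023
By day 9: 1023 surreal numbers.

1023


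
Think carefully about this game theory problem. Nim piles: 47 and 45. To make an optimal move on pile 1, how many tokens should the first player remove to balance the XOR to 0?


Piles: 47 and 45
Current XOR: 47 XOR 45 = 2 (non-zero, so this is an N-position).
To make the XOR zero, we need to find a move that balances the piles.
For pile 1 (size 47): target = 47 XOR 2 = 45
We reduce pile 1 from 47 to 45.
Tokens removed: 47 - 45 = 2
Verification: 45 XOR 45 = 0

2


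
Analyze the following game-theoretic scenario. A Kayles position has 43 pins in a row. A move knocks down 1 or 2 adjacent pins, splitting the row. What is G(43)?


Kayles: a move removes 1 or 2 adjacent pins from a contiguous row.
Removing pins from a row of k leaves two independent rows (a, b) with a + b = k - 1 (one pin) or a + b = k - 2 (two pins); an end removal gives a = 0.
By Sprague-Grundy, G(k) = mex{ G(a) XOR G(b) } over all these splits. G(0) = 0.
G(1): splits (0,0):0^0=0 -> mex({0}) = 1
G(2): splits (0,1):0^1=1 (0,0):0^0=0 -> mex({0, 1}) = 2
G(3): splits (0,2):0^2=2 (1,1):1^1=0 (0,1):0^1=1 -> mex({0, 1, 2}) = 3
G(4): splits (0,3):0^3=3 (1,2):1^2=3 (0,2):0^2=2 (1,1):1^1=0 -> mex({0, 2, 3}) = 1
G(5): splits (0,4):0^1=1 (1,3):1^3=2 (2,2):2^2=0 (0,3):0^3=3 (1,2):1^2=3 -> mex({0, 1, 2, 3}) = 4
G(6) = mex({0, 1, 2, 4}) = 3
G(7) = mex({0, 1, 3, 4, 5}) = 2
G(8) = mex({0, 2, 3, 5, 6}) = 1
G(9) = mex({0, 1, 2, 3, 6, 7}) = 4
G(10) = mex({0, 1, 3, 4, 5, 7}) = 2
G(11) = mex({0, 1, 2, 3, 4, 5}) = 6
G(12) = mex({0, 1, 2, 3, 5, 6, 7}) = 4
G(13) = mex({0, 2, 3, 4, 6, 7}) = 1
G(14) = mex({0, 1, 4, 5, 6, 7}) = 2
G(15) = mex({0, 1, 2, 3, 4, 5, 6}) = 7
G(16) = mex({0, 2, 3, 5, 6, 7}) = 1
G(17) = mex({0, 1, 2, 3, 5, 6, 7}) = 4
G(18) = mex({0, 1, 2, 4, 5, 6}) = 3
G(19) = mex({0, 1, 3, 4, 5, 7}) = 2
G(20) = mex({0, 2, 3, 4, 5, 6, 7}) = 1
G(21) = mex({0, 1, 2, 3, 5, 6, 7}) = 4
G(22) = mex({0, 1, 2, 3, 4, 5, 7}) = 6
G(23) = mex({0, 1, 2, 3, 4, 5, 6}) = 7
G(24) = mex({0, 1, 2, 3, 5, 6, 7}) = 4
G(25) = mex({0, 2, 3, 4, 6, 7}) = 1
G(26) = mex({0, 1, 3, 4, 5, 6, 7}) = 2
G(27) = mex({0, 1, 2, 3, 4, 5, 6, 7}) = 8
G(28) = mex({0, 1, 2, 3, 4, 6, 7, 8}) = 5
G(29) = mex({0, 1, 2, 3, 5, 6, 7, 8, 9}) = 4
G(30) = mex({0, 1, 2, 3, 4, 5, 6, 9, 10}) = 7
G(31) = mex({0, 1, 3, 4, 5, 7, 10, 11}) = 2
G(32) = mex({0, 2, 3, 4, 5, 6, 7, 9, 11}) = 1
G(33) = mex({0, 1, 2, 3, 4, 5, 6, 7, 9, 12}) = 8
G(34) = mex({0, 1, 2, 3, 4, 5, 7, 8, 11, 12}) = 6
G(35) = mex({0, 1, 2, 3, 4, 5, 6, 8, 9, 10, 11}) = 7
G(36) = mex({0, 1, 2, 3, 5, 6, 7, 9, 10}) = 4
G(37) = mex({0, 2, 3, 4, 6, 7, 9, 10, 11, 12}) = 1
G(38) = mex({0, 1, 3, 4, 5, 6, 7, 9, 10, 11, 12}) = 2
G(39) = mex({0, 1, 2, 4, 5, 6, 7, 9, 10, 12, 14}) = 3
G(40) = mex({0, 2, 3, 4, 6, 7, 11, 12, 14}) = 1
G(41) = mex({0, 1, 2, 3, 5, 6, 7, 9, 10, 11, 12}) = 4
G(42) = mex({0, 1, 2, 3, 4, 5, 6, 9, 10}) = 7
G(43) = mex({0, 1, 3, 4, 5, 7, 9, 10, 12, 15}) = 2
Therefore G(43) = 2.

2
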